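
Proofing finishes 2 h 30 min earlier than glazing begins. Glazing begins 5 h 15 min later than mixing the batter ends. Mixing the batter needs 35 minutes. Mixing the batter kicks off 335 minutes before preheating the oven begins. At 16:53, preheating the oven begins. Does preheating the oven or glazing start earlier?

Mixing the batter starts at 16:53 − 335 min = 11:18.
Mixing the batter ends at 11:18 + 35 min = 11:53.
Glazing starts at 11:53 + 315 min = 17:08.
Preheating the oven starts at 16:53 and glazing starts at 17:08, so preheating the oven is first.

preheating the oven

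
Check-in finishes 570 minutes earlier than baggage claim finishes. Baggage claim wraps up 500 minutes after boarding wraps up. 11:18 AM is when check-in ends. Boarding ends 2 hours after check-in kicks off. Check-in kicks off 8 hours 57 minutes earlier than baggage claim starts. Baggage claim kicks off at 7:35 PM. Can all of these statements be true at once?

No

Check-in starts at 7:35 PM − 537 min = 10:38 AM.
Boarding ends at 10:38 AM + 120 min = 12:38 PM.
Baggage claim ends at 12:38 PM + 500 min = 8:58 PM.
Check-in ends at 8:58 PM − 570 min = 11:28 AM.
But check-in is also said to end at 11:18 AM — a 10-minute conflict.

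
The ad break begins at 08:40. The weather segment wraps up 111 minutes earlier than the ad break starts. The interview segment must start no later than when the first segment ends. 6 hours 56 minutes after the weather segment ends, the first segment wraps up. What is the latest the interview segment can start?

13:45

The weather segment ends at 08:40 − 111 min = 06:49.
The first segment ends at 06:49 + 416 min = 13:45.
The interview segment is bounded by the first segment, so the latest it can start is 13:45.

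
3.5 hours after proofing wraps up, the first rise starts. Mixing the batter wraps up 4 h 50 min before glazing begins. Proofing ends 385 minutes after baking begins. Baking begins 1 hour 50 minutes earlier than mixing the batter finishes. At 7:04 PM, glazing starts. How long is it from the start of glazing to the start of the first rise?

Mixing the batter ends at 7:04 PM − 290 min = 2:14 PM.
Baking starts at 2:14 PM − 110 min = 12:24 PM.
Proofing ends at 12:24 PM + 385 min = 6:49 PM.
The first rise starts at 6:49 PM + 210 min = 10:19 PM.
From 7:04 PM to 10:19 PM is 195 minutes.

195 minutes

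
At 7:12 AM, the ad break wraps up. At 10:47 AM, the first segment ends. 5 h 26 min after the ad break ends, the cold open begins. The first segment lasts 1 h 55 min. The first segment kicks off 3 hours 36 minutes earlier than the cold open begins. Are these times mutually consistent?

No

The cold open starts at 7:12 AM + 326 min = 12:38 PM.
The first segment starts at 12:38 PM − 216 min = 9:02 AM.
The first segment ends at 9:02 AM + 115 min = 10:57 AM.
But the first segment is also said to end at 10:47 AM — a 10-minute conflict.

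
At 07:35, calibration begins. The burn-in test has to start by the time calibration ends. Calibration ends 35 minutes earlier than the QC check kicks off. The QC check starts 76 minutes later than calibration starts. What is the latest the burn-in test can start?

The QC check starts at 07:35 + 76 min = 08:51.
Calibration ends at 08:51 − 35 min = 08:16.
The burn-in test is bounded by calibration, so the latest it can start is 08:16.

08:16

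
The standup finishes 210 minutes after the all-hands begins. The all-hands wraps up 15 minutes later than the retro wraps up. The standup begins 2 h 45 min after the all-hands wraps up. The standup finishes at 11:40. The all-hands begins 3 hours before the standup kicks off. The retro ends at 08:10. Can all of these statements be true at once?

Yes

The all-hands ends at 08:10 + 15 min = 08:25.
The standup starts at 08:25 + 165 min = 11:10.
The all-hands starts at 11:10 − 180 min = 08:10.
The standup ends at 08:10 + 210 min = 11:40.
That matches the stated 11:40, so the schedule is consistent.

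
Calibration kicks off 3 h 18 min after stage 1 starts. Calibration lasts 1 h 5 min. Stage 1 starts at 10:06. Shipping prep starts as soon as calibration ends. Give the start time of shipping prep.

14:29

Calibration starts at 10:06 + 198 min = 13:24.
Calibration ends at 13:24 + 65 min = 14:29.
So shipping prep starts at 14:29.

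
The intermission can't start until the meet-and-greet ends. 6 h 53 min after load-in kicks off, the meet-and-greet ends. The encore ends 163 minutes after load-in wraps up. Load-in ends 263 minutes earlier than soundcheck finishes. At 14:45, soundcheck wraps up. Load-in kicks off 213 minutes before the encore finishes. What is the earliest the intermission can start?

16:25

Load-in ends at 14:45 − 263 min = 10:22.
The encore ends at 10:22 + 163 min = 13:05.
Load-in starts at 13:05 − 213 min = 09:32.
The meet-and-greet ends at 09:32 + 413 min = 16:25.
The intermission is bounded by the meet-and-greet, so the earliest it can start is 16:25.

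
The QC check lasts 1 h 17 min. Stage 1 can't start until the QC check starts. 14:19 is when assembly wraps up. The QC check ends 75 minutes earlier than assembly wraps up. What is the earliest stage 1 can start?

11:47

The QC check ends at 14:19 − 75 min = 13:04.
The QC check starts at 13:04 − 77 min = 11:47.
Stage 1 is bounded by the QC check, so the earliest it can start is 11:47.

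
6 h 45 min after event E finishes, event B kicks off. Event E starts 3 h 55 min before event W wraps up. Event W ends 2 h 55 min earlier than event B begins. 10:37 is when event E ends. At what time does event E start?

Event B starts at 10:37 + 405 min = 17:22.
Event W ends at 17:22 − 175 min = 14:27.
Event E starts at 14:27 − 235 min = 10:32.

10:32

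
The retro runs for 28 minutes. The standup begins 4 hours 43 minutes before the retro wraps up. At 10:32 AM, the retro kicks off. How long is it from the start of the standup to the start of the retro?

The retro ends at 10:32 AM + 28 min = 11:00 AM.
The standup starts at 11:00 AM − 283 min = 6:17 AM.
From 6:17 AM to 10:32 AM is 255 minutes.

255 minutes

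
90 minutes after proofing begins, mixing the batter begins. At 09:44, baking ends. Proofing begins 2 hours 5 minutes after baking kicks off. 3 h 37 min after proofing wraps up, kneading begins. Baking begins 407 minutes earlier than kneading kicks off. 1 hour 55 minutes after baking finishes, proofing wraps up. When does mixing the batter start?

Proofing ends at 09:44 + 115 min = 11:39.
Kneading starts at 11:39 + 217 min = 15:16.
Baking starts at 15:16 − 407 min = 08:29.
Proofing starts at 08:29 + 125 min = 10:34.
Mixing the batter starts at 10:34 + 90 min = 12:04.

12:04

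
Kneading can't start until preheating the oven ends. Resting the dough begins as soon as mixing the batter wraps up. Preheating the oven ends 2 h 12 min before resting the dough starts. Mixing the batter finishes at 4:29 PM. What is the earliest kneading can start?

Resting the dough starts at 4:29 PM.
Preheating the oven ends at 4:29 PM − 132 min = 2:17 PM.
Kneading is bounded by preheating the oven, so the earliest it can start is 2:17 PM.

2:17 PM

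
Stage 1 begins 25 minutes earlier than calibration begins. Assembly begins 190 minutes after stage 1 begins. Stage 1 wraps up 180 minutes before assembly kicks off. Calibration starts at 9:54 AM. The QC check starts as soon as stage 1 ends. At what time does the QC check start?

Stage 1 starts at 9:54 AM − 25 min = 9:29 AM.
Assembly starts at 9:29 AM + 190 min = 12:39 PM.
Stage 1 ends at 12:39 PM − 180 min = 9:39 AM.
So the QC check starts at 9:39 AM.

9:39 AM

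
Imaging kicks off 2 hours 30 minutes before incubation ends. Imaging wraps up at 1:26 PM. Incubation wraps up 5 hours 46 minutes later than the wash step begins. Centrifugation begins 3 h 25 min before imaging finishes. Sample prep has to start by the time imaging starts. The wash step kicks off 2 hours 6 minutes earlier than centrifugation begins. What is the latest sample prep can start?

Centrifugation starts at 1:26 PM − 205 min = 10:01 AM.
The wash step starts at 10:01 AM − 126 min = 7:55 AM.
Incubation ends at 7:55 AM + 346 min = 1:41 PM.
Imaging starts at 1:41 PM − 150 min = 11:11 AM.
Sample prep is bounded by imaging, so the latest it can start is 11:11 AM.

11:11 AM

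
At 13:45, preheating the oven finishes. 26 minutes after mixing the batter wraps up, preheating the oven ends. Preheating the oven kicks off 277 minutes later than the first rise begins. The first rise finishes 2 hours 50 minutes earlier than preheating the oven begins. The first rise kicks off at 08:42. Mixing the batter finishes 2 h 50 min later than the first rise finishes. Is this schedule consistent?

Preheating the oven starts at 08:42 + 277 min = 13:19.
The first rise ends at 13:19 − 170 min = 10:29.
Mixing the batter ends at 10:29 + 170 min = 13:19.
Preheating the oven ends at 13:19 + 26 min = 13:45.
That matches the stated 13:45, so the schedule is consistent.

Yes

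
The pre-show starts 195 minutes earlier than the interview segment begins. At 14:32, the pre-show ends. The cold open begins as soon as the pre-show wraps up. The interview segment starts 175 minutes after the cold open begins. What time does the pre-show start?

14:12

The cold open starts at 14:32.
The interview segment starts at 14:32 + 175 min = 17:27.
The pre-show starts at 17:27 − 195 min = 14:12.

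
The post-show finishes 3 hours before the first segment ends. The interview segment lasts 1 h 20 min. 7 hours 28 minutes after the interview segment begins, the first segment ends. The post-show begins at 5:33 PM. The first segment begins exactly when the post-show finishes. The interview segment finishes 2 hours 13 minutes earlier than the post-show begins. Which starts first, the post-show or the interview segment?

the interview segment

The interview segment ends at 5:33 PM − 133 min = 3:20 PM.
The interview segment starts at 3:20 PM − 80 min = 2:00 PM.
The post-show starts at 5:33 PM and the interview segment starts at 2:00 PM, so the interview segment is first.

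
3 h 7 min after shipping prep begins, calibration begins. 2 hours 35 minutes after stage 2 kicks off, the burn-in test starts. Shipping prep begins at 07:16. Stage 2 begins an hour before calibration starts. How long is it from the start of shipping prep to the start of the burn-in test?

Calibration starts at 07:16 + 187 min = 10:23.
Stage 2 starts at 10:23 − 60 min = 09:23.
The burn-in test starts at 09:23 + 155 min = 11:58.
From 07:16 to 11:58 is 4 h 42 min.

4 h 42 min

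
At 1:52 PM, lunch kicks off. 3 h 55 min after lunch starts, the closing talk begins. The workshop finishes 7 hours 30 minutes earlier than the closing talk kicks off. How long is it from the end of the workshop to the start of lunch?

3 h 35 min

The closing talk starts at 1:52 PM + 235 min = 5:47 PM.
The workshop ends at 5:47 PM − 450 min = 10:17 AM.
From 10:17 AM to 1:52 PM is 3 h 35 min.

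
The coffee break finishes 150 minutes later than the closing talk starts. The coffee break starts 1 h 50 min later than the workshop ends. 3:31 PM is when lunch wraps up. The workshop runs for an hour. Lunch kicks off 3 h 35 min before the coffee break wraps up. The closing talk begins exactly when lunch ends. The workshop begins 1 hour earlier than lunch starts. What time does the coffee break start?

4:16 PM

The closing talk starts at 3:31 PM.
The coffee break ends at 3:31 PM + 150 min = 6:01 PM.
Lunch starts at 6:01 PM − 215 min = 2:26 PM.
The workshop starts at 2:26 PM − 60 min = 1:26 PM.
The workshop ends at 1:26 PM + 60 min = 2:26 PM.
The coffee break starts at 2:26 PM + 110 min = 4:16 PM.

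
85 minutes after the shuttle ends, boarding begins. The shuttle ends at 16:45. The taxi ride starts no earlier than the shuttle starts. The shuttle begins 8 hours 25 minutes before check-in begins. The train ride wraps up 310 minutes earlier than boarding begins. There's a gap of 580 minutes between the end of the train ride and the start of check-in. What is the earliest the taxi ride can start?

14:15

Boarding starts at 16:45 + 85 min = 18:10.
The train ride ends at 18:10 − 310 min = 13:00.
Check-in starts at 13:00 + 580 min = 22:40.
The shuttle starts at 22:40 − 505 min = 14:15.
The taxi ride is bounded by the shuttle, so the earliest it can start is 14:15.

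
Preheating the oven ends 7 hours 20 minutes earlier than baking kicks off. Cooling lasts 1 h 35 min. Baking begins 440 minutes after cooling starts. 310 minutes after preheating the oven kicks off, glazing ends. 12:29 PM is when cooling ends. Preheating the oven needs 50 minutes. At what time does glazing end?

Cooling starts at 12:29 PM − 95 min = 10:54 AM.
Baking starts at 10:54 AM + 440 min = 6:14 PM.
Preheating the oven ends at 6:14 PM − 440 min = 10:54 AM.
Preheating the oven starts at 10:54 AM − 50 min = 10:04 AM.
Glazing ends at 10:04 AM + 310 min = 3:14 PM.

3:14 PM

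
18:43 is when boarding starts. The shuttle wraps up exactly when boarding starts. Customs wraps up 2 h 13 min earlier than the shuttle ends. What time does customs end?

The shuttle ends at 18:43.
Customs ends at 18:43 − 133 min = 16:30.

16:30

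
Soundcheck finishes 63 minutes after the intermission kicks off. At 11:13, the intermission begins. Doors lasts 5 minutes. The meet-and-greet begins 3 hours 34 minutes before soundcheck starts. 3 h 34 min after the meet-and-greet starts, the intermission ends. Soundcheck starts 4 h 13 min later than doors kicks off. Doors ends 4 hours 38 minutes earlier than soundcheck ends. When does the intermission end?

11:46

Soundcheck ends at 11:13 + 63 min = 12:16.
Doors ends at 12:16 − 278 min = 07:38.
Doors starts at 07:38 − 5 min = 07:33.
Soundcheck starts at 07:33 + 253 min = 11:46.
The meet-and-greet starts at 11:46 − 214 min = 08:12.
The intermission ends at 08:12 + 214 min = 11:46.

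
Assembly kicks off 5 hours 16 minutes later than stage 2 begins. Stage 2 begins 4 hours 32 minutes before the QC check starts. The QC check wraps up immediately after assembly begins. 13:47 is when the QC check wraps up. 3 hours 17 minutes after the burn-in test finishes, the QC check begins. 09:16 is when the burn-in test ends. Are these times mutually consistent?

No

The QC check starts at 09:16 + 197 min = 12:33.
Stage 2 starts at 12:33 − 272 min = 08:01.
Assembly starts at 08:01 + 316 min = 13:17.
So the QC check ends at 13:17.
But the QC check is also said to end at 13:47 — a 30-minute conflict.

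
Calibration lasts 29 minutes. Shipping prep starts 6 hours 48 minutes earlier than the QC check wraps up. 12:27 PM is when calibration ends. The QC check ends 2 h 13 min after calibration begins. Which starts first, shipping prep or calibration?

shipping prep

Calibration starts at 12:27 PM − 29 min = 11:58 AM.
The QC check ends at 11:58 AM + 133 min = 2:11 PM.
Shipping prep starts at 2:11 PM − 408 min = 7:23 AM.
Shipping prep starts at 7:23 AM and calibration starts at 11:58 AM, so shipping prep is first.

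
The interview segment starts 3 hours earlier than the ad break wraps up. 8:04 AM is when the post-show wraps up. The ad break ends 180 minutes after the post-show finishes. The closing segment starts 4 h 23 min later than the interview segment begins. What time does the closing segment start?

The ad break ends at 8:04 AM + 180 min = 11:04 AM.
The interview segment starts at 11:04 AM − 180 min = 8:04 AM.
The closing segment starts at 8:04 AM + 263 min = 12:27 PM.

12:27 PM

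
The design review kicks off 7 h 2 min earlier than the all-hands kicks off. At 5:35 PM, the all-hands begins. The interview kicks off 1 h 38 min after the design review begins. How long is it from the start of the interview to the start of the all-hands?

5 hours 24 minutes

The design review starts at 5:35 PM − 422 min = 10:33 AM.
The interview starts at 10:33 AM + 98 min = 12:11 PM.
From 12:11 PM to 5:35 PM is 5 hours 24 minutes.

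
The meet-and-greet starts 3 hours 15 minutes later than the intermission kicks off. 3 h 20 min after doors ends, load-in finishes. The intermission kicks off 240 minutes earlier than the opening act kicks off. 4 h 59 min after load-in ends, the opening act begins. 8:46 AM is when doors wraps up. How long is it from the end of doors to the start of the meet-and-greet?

Load-in ends at 8:46 AM + 200 min = 12:06 PM.
The opening act starts at 12:06 PM + 299 min = 5:05 PM.
The intermission starts at 5:05 PM − 240 min = 1:05 PM.
The meet-and-greet starts at 1:05 PM + 195 min = 4:20 PM.
From 8:46 AM to 4:20 PM is 7 h 34 min.

7 h 34 min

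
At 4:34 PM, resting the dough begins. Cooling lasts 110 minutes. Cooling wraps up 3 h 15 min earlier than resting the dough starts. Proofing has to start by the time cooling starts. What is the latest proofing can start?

Cooling ends at 4:34 PM − 195 min = 1:19 PM.
Cooling starts at 1:19 PM − 110 min = 11:29 AM.
Proofing is bounded by cooling, so the latest it can start is 11:29 AM.

11:29 AM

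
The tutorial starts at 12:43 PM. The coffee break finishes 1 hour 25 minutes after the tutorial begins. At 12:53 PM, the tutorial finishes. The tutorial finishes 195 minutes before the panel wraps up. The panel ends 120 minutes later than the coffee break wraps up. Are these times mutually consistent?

The coffee break ends at 12:43 PM + 85 min = 2:08 PM.
The panel ends at 2:08 PM + 120 min = 4:08 PM.
The tutorial ends at 4:08 PM − 195 min = 12:53 PM.
That matches the stated 12:53 PM, so the schedule is consistent.

Yes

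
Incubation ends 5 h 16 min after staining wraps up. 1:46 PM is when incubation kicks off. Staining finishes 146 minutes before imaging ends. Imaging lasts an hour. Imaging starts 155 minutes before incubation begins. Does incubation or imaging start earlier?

Imaging starts at 1:46 PM − 155 min = 11:11 AM.
Incubation starts at 1:46 PM and imaging starts at 11:11 AM, so imaging is first.

imaging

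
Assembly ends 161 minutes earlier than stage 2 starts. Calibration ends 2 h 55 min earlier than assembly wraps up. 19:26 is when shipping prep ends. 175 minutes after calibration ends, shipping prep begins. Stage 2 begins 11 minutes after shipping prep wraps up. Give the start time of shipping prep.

Stage 2 starts at 19:26 + 11 min = 19:37.
Assembly ends at 19:37 − 161 min = 16:56.
Calibration ends at 16:56 − 175 min = 14:01.
Shipping prep starts at 14:01 + 175 min = 16:56.

16:56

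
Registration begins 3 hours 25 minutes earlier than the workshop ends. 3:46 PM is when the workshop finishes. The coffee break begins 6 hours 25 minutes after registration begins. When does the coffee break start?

Registration starts at 3:46 PM − 205 min = 12:21 PM.
The coffee break starts at 12:21 PM + 385 min = 6:46 PM.

6:46 PM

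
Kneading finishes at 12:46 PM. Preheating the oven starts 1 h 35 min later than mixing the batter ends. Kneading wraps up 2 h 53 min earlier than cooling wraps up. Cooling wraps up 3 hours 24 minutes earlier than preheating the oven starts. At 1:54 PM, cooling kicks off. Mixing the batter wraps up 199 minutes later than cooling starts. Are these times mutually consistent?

No

Mixing the batter ends at 1:54 PM + 199 min = 5:13 PM.
Preheating the oven starts at 5:13 PM + 95 min = 6:48 PM.
Cooling ends at 6:48 PM − 204 min = 3:24 PM.
Kneading ends at 3:24 PM − 173 min = 12:31 PM.
But kneading is also said to end at 12:46 PM — a 15-minute conflict.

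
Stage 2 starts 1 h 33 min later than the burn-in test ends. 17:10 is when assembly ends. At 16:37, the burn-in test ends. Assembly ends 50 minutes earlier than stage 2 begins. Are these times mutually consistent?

Stage 2 starts at 16:37 + 93 min = 18:10.
Assembly ends at 18:10 − 50 min = 17:20.
But assembly is also said to end at 17:10 — a 10-minute conflict.

No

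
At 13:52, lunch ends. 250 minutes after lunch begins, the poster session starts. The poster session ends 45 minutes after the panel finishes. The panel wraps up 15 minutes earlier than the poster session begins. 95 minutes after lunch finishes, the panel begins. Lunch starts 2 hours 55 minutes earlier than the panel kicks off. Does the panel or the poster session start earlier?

the panel

The panel starts at 13:52 + 95 min = 15:27.
Lunch starts at 15:27 − 175 min = 12:32.
The poster session starts at 12:32 + 250 min = 16:42.
The panel starts at 15:27 and the poster session starts at 16:42, so the panel is first.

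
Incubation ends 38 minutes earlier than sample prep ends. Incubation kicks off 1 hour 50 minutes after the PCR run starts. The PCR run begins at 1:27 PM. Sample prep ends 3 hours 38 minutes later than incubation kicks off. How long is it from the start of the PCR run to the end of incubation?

Incubation starts at 1:27 PM + 110 min = 3:17 PM.
Sample prep ends at 3:17 PM + 218 min = 6:55 PM.
Incubation ends at 6:55 PM − 38 min = 6:17 PM.
From 1:27 PM to 6:17 PM is 4 hours 50 minutes.

4 hours 50 minutes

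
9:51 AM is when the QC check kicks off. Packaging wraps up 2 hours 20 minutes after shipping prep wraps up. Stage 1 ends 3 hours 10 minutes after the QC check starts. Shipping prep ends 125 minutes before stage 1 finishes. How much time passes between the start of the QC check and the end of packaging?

205 minutes

Stage 1 ends at 9:51 AM + 190 min = 1:01 PM.
Shipping prep ends at 1:01 PM − 125 min = 10:56 AM.
Packaging ends at 10:56 AM + 140 min = 1:16 PM.
From 9:51 AM to 1:16 PM is 205 minutes.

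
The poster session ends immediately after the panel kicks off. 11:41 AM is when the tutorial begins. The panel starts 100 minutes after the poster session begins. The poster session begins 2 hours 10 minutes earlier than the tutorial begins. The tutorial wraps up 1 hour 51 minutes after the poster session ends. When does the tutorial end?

1:02 PM

The poster session starts at 11:41 AM − 130 min = 9:31 AM.
The panel starts at 9:31 AM + 100 min = 11:11 AM.
So the poster session ends at 11:11 AM.
The tutorial ends at 11:11 AM + 111 min = 1:02 PM.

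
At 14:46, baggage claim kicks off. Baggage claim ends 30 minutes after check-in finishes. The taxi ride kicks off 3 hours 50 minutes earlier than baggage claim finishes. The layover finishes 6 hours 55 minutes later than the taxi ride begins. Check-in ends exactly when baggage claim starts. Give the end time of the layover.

Check-in ends at 14:46.
Baggage claim ends at 14:46 + 30 min = 15:16.
The taxi ride starts at 15:16 − 230 min = 11:26.
The layover ends at 11:26 + 415 min = 18:21.

18:21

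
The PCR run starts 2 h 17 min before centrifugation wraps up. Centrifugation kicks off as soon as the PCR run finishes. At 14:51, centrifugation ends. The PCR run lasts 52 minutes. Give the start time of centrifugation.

The PCR run starts at 14:51 − 137 min = 12:34.
The PCR run ends at 12:34 + 52 min = 13:26.
So centrifugation starts at 13:26.

13:26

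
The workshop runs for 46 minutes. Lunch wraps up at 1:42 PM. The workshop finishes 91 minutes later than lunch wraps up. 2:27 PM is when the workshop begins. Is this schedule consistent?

The workshop ends at 1:42 PM + 91 min = 3:13 PM.
The workshop starts at 3:13 PM − 46 min = 2:27 PM.
That matches the stated 2:27 PM, so the schedule is consistent.

Yes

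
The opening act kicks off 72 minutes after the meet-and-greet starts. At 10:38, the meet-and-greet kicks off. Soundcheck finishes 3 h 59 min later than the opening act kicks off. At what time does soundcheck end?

15:49

The opening act starts at 10:38 + 72 min = 11:50.
Soundcheck ends at 11:50 + 239 min = 15:49.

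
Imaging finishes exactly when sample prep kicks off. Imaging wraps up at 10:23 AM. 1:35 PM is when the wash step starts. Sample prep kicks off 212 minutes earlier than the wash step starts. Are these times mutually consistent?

Sample prep starts at 1:35 PM − 212 min = 10:03 AM.
So imaging ends at 10:03 AM.
But imaging is also said to end at 10:23 AM — a 20-minute conflict.

No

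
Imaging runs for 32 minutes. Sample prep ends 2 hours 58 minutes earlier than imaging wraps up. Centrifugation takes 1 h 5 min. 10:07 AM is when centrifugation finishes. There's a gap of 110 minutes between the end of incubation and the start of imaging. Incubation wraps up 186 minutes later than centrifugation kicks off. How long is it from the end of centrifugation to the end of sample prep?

1 h 25 min

Centrifugation starts at 10:07 AM − 65 min = 9:02 AM.
Incubation ends at 9:02 AM + 186 min = 12:08 PM.
Imaging starts at 12:08 PM + 110 min = 1:58 PM.
Imaging ends at 1:58 PM + 32 min = 2:30 PM.
Sample prep ends at 2:30 PM − 178 min = 11:32 AM.
From 10:07 AM to 11:32 AM is 1 h 25 min.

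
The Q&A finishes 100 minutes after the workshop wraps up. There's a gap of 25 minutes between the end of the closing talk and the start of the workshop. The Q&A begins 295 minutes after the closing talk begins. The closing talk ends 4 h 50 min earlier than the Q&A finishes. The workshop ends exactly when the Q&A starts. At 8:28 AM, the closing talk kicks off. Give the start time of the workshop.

The Q&A starts at 8:28 AM + 295 min = 1:23 PM.
So the workshop ends at 1:23 PM.
The Q&A ends at 1:23 PM + 100 min = 3:03 PM.
The closing talk ends at 3:03 PM − 290 min = 10:13 AM.
The workshop starts at 10:13 AM + 25 min = 10:38 AM.

10:38 AM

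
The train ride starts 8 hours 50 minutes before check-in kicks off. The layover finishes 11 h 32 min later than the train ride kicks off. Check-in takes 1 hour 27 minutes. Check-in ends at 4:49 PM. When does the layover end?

Check-in starts at 4:49 PM − 87 min = 3:22 PM.
The train ride starts at 3:22 PM − 530 min = 6:32 AM.
The layover ends at 6:32 AM + 692 min = 6:04 PM.

6:04 PM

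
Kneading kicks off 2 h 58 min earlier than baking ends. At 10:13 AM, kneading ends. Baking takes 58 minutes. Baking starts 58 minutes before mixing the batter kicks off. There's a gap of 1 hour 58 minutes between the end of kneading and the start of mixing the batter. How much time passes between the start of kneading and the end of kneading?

60 minutes

Mixing the batter starts at 10:13 AM + 118 min = 12:11 PM.
Baking starts at 12:11 PM − 58 min = 11:13 AM.
Baking ends at 11:13 AM + 58 min = 12:11 PM.
Kneading starts at 12:11 PM − 178 min = 9:13 AM.
From 9:13 AM to 10:13 AM is 60 minutes.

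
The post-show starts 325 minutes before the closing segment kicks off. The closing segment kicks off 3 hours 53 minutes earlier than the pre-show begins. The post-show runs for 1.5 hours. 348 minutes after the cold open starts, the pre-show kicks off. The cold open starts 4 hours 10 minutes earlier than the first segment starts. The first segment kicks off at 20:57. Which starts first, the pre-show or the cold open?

The cold open starts at 20:57 − 250 min = 16:47.
The pre-show starts at 16:47 + 348 min = 22:35.
The pre-show starts at 22:35 and the cold open starts at 16:47, so the cold open is first.

the cold open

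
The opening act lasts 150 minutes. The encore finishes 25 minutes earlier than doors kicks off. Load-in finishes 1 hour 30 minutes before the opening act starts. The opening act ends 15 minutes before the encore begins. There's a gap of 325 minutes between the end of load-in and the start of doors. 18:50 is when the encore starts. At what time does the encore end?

19:35

The opening act ends at 18:50 − 15 min = 18:35.
The opening act starts at 18:35 − 150 min = 16:05.
Load-in ends at 16:05 − 90 min = 14:35.
Doors starts at 14:35 + 325 min = 20:00.
The encore ends at 20:00 − 25 min = 19:35.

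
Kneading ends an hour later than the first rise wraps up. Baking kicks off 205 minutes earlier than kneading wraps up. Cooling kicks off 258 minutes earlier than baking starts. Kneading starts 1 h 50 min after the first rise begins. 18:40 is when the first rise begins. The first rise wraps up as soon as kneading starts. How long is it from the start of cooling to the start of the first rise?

Kneading starts at 18:40 + 110 min = 20:30.
So the first rise ends at 20:30.
Kneading ends at 20:30 + 60 min = 21:30.
Baking starts at 21:30 − 205 min = 18:05.
Cooling starts at 18:05 − 258 min = 13:47.
From 13:47 to 18:40 is 4 hours 53 minutes.

4 hours 53 minutes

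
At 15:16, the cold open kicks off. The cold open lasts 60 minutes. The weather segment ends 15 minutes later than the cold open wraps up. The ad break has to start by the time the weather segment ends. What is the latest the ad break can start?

The cold open ends at 15:16 + 60 min = 16:16.
The weather segment ends at 16:16 + 15 min = 16:31.
The ad break is bounded by the weather segment, so the latest it can start is 16:31.

16:31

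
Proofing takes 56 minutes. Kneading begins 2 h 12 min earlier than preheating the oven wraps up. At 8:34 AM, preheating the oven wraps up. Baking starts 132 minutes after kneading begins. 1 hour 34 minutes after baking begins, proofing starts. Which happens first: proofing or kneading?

kneading

Kneading starts at 8:34 AM − 132 min = 6:22 AM.
Baking starts at 6:22 AM + 132 min = 8:34 AM.
Proofing starts at 8:34 AM + 94 min = 10:08 AM.
Proofing starts at 10:08 AM and kneading starts at 6:22 AM, so kneading is first.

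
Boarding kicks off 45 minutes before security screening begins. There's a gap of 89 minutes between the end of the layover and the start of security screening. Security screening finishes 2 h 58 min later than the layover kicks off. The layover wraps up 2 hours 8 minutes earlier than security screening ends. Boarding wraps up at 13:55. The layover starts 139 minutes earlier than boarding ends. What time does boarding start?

The layover starts at 13:55 − 139 min = 11:36.
Security screening ends at 11:36 + 178 min = 14:34.
The layover ends at 14:34 − 128 min = 12:26.
Security screening starts at 12:26 + 89 min = 13:55.
Boarding starts at 13:55 − 45 min = 13:10.

13:10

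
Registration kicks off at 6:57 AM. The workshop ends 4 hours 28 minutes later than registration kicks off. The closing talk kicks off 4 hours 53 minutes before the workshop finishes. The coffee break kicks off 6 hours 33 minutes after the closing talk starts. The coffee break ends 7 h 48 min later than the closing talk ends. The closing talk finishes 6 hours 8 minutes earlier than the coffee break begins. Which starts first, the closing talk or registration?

The workshop ends at 6:57 AM + 268 min = 11:25 AM.
The closing talk starts at 11:25 AM − 293 min = 6:32 AM.
The closing talk starts at 6:32 AM and registration starts at 6:57 AM, so the closing talk is first.

the closing talk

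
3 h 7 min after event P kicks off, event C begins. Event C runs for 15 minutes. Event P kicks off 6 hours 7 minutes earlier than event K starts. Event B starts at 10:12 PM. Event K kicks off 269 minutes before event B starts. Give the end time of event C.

2:58 PM

Event K starts at 10:12 PM − 269 min = 5:43 PM.
Event P starts at 5:43 PM − 367 min = 11:36 AM.
Event C starts at 11:36 AM + 187 min = 2:43 PM.
Event C ends at 2:43 PM + 15 min = 2:58 PM.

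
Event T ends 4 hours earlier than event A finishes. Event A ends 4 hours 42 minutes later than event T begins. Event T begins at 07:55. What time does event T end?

Event A ends at 07:55 + 282 min = 12:37.
Event T ends at 12:37 − 240 min = 08:37.

08:37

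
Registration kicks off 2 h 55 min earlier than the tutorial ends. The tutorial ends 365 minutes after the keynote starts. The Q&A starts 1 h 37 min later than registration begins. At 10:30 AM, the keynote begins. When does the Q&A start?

The tutorial ends at 10:30 AM + 365 min = 4:35 PM.
Registration starts at 4:35 PM − 175 min = 1:40 PM.
The Q&A starts at 1:40 PM + 97 min = 3:17 PM.

3:17 PM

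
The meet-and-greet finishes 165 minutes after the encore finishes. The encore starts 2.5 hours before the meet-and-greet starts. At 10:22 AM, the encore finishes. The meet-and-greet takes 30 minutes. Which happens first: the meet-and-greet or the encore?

the encore

The meet-and-greet ends at 10:22 AM + 165 min = 1:07 PM.
The meet-and-greet starts at 1:07 PM − 30 min = 12:37 PM.
The encore starts at 12:37 PM − 150 min = 10:07 AM.
The meet-and-greet starts at 12:37 PM and the encore starts at 10:07 AM, so the encore is first.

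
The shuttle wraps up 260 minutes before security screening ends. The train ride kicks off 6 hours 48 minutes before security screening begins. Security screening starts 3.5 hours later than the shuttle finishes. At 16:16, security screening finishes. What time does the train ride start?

08:38

The shuttle ends at 16:16 − 260 min = 11:56.
Security screening starts at 11:56 + 210 min = 15:26.
The train ride starts at 15:26 − 408 min = 08:38.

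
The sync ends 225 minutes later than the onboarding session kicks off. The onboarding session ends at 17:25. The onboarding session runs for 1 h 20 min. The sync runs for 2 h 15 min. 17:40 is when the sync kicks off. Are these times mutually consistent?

No

The onboarding session starts at 17:25 − 80 min = 16:05.
The sync ends at 16:05 + 225 min = 19:50.
The sync starts at 19:50 − 135 min = 17:35.
But the sync is also said to start at 17:40 — a 5-minute conflict.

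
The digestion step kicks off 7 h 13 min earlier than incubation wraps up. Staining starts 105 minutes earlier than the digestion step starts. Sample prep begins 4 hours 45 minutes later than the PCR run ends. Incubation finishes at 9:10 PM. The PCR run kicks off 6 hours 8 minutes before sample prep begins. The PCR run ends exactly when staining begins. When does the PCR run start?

The digestion step starts at 9:10 PM − 433 min = 1:57 PM.
Staining starts at 1:57 PM − 105 min = 12:12 PM.
So the PCR run ends at 12:12 PM.
Sample prep starts at 12:12 PM + 285 min = 4:57 PM.
The PCR run starts at 4:57 PM − 368 min = 10:49 AM.

10:49 AM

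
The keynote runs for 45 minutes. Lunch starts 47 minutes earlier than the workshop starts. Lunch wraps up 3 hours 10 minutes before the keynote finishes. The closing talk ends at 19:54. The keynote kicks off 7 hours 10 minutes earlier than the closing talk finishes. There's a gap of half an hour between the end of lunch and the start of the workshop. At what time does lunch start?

The keynote starts at 19:54 − 430 min = 12:44.
The keynote ends at 12:44 + 45 min = 13:29.
Lunch ends at 13:29 − 190 min = 10:19.
The workshop starts at 10:19 + 30 min = 10:49.
Lunch starts at 10:49 − 47 min = 10:02.

10:02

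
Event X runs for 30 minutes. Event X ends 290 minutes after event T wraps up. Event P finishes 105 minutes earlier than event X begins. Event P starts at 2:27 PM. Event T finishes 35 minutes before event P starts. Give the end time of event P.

Event T ends at 2:27 PM − 35 min = 1:52 PM.
Event X ends at 1:52 PM + 290 min = 6:42 PM.
Event X starts at 6:42 PM − 30 min = 6:12 PM.
Event P ends at 6:12 PM − 105 min = 4:27 PM.

4:27 PM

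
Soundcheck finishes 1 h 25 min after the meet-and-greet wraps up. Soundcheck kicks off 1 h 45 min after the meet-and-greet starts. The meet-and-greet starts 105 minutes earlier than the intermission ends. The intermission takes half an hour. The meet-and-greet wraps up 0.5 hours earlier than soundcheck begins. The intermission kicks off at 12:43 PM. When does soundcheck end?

The intermission ends at 12:43 PM + 30 min = 1:13 PM.
The meet-and-greet starts at 1:13 PM − 105 min = 11:28 AM.
Soundcheck starts at 11:28 AM + 105 min = 1:13 PM.
The meet-and-greet ends at 1:13 PM − 30 min = 12:43 PM.
Soundcheck ends at 12:43 PM + 85 min = 2:08 PM.

2:08 PM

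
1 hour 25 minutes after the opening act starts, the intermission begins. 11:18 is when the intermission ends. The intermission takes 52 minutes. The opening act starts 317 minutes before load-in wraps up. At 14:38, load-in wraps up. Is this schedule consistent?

The opening act starts at 14:38 − 317 min = 09:21.
The intermission starts at 09:21 + 85 min = 10:46.
The intermission ends at 10:46 + 52 min = 11:38.
But the intermission is also said to end at 11:18 — a 20-minute conflict.

No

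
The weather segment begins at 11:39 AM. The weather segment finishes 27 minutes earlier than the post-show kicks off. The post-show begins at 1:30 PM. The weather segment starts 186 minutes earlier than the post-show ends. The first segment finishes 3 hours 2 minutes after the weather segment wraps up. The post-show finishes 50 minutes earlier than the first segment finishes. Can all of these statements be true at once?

No

The weather segment ends at 1:30 PM − 27 min = 1:03 PM.
The first segment ends at 1:03 PM + 182 min = 4:05 PM.
The post-show ends at 4:05 PM − 50 min = 3:15 PM.
The weather segment starts at 3:15 PM − 186 min = 12:09 PM.
But the weather segment is also said to start at 11:39 AM — a 30-minute conflict.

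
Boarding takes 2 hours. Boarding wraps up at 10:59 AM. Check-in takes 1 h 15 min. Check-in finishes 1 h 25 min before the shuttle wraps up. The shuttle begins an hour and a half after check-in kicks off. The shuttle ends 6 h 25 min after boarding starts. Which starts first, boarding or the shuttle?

Boarding starts at 10:59 AM − 120 min = 8:59 AM.
The shuttle ends at 8:59 AM + 385 min = 3:24 PM.
Check-in ends at 3:24 PM − 85 min = 1:59 PM.
Check-in starts at 1:59 PM − 75 min = 12:44 PM.
The shuttle starts at 12:44 PM + 90 min = 2:14 PM.
Boarding starts at 8:59 AM and the shuttle starts at 2:14 PM, so boarding is first.

boarding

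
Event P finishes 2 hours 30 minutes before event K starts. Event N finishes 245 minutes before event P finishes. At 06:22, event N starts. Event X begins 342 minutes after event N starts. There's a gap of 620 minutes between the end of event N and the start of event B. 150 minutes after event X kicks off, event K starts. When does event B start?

18:19

Event X starts at 06:22 + 342 min = 12:04.
Event K starts at 12:04 + 150 min = 14:34.
Event P ends at 14:34 − 150 min = 12:04.
Event N ends at 12:04 − 245 min = 07:59.
Event B starts at 07:59 + 620 min = 18:19.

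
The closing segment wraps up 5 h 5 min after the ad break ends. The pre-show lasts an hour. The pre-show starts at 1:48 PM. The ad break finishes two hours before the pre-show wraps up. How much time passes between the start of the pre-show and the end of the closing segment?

4 h 5 min

The pre-show ends at 1:48 PM + 60 min = 2:48 PM.
The ad break ends at 2:48 PM − 120 min = 12:48 PM.
The closing segment ends at 12:48 PM + 305 min = 5:53 PM.
From 1:48 PM to 5:53 PM is 4 h 5 min.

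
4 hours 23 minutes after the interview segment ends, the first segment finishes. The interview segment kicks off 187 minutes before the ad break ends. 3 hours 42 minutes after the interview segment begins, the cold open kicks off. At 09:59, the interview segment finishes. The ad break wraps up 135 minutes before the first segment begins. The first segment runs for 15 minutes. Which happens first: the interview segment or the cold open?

The first segment ends at 09:59 + 263 min = 14:22.
The first segment starts at 14:22 − 15 min = 14:07.
The ad break ends at 14:07 − 135 min = 11:52.
The interview segment starts at 11:52 − 187 min = 08:45.
The cold open starts at 08:45 + 222 min = 12:27.
The interview segment starts at 08:45 and the cold open starts at 12:27, so the interview segment is first.

the interview segment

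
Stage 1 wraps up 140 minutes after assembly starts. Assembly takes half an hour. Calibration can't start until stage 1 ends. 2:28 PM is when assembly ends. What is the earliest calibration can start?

Assembly starts at 2:28 PM − 30 min = 1:58 PM.
Stage 1 ends at 1:58 PM + 140 min = 4:18 PM.
Calibration is bounded by stage 1, so the earliest it can start is 4:18 PM.

4:18 PM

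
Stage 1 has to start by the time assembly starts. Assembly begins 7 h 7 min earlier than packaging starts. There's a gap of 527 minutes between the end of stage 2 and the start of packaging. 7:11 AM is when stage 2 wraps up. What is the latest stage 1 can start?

Packaging starts at 7:11 AM + 527 min = 3:58 PM.
Assembly starts at 3:58 PM − 427 min = 8:51 AM.
Stage 1 is bounded by assembly, so the latest it can start is 8:51 AM.

8:51 AM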